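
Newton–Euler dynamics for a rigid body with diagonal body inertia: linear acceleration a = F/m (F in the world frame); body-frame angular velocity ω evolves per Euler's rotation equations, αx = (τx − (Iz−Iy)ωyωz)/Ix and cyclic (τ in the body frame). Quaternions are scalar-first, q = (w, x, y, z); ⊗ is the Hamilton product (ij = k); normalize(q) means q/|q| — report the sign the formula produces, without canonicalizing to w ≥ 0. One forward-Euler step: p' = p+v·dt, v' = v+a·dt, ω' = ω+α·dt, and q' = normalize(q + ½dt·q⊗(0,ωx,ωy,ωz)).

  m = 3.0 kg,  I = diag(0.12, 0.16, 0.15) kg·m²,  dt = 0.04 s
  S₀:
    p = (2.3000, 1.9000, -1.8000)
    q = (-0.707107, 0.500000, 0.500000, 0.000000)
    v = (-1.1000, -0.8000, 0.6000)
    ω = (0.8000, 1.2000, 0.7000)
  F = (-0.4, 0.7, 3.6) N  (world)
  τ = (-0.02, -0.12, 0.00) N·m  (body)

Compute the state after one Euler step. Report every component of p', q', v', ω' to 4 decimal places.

p + v·dt = (2.2560, 1.8680, -1.7760)
v + (F/m)dt = (-1.1053, -0.7907, 0.6480)
α = I⁻¹(τ − ω×Iω) = (-0.0967, -0.6450, -0.2560)
new body rate ω' = (0.7961, 1.1742, 0.6898)
q⊗(0,ω) = (-1.0000000, -0.2156856, -1.1985284, -0.2949749)
updated quaternion q' = (-0.7267, 0.4954, 0.4758, -0.0059)

p' = (2.2560, 1.8680, -1.7760)
q' = (-0.7267, 0.4954, 0.4758, -0.0059)
v' = (-1.1053, -0.7907, 0.6480)
ω' = (0.7961, 1.1742, 0.6898)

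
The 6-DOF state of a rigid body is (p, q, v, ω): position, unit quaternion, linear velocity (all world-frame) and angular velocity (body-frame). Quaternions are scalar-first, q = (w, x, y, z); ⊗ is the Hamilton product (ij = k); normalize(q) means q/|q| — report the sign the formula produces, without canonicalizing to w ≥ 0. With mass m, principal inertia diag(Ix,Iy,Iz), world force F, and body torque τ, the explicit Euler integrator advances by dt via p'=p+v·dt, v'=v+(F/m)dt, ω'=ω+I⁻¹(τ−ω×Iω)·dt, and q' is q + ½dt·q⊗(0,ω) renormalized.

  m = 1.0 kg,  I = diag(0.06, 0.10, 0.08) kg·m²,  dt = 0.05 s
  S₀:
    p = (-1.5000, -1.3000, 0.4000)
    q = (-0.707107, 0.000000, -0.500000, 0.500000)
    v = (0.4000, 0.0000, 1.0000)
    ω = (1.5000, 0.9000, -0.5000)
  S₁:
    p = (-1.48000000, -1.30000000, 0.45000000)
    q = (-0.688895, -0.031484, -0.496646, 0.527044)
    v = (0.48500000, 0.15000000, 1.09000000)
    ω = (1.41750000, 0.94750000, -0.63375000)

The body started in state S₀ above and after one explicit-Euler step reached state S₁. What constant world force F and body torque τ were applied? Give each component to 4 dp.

F = (1.7000, 3.0000, 1.8000)
τ = (-0.0900, 0.1100, -0.1600)

Δω = ω₁−ω₀ = (-0.08250000, 0.04750000, -0.13375000)
I·α + gyro = (-0.0900, 0.1100, -0.1600)
Δv = v₁−v₀ = (0.08500000, 0.15000000, 0.09000000)
F = m·Δv/dt = (1.7000, 3.0000, 1.8000)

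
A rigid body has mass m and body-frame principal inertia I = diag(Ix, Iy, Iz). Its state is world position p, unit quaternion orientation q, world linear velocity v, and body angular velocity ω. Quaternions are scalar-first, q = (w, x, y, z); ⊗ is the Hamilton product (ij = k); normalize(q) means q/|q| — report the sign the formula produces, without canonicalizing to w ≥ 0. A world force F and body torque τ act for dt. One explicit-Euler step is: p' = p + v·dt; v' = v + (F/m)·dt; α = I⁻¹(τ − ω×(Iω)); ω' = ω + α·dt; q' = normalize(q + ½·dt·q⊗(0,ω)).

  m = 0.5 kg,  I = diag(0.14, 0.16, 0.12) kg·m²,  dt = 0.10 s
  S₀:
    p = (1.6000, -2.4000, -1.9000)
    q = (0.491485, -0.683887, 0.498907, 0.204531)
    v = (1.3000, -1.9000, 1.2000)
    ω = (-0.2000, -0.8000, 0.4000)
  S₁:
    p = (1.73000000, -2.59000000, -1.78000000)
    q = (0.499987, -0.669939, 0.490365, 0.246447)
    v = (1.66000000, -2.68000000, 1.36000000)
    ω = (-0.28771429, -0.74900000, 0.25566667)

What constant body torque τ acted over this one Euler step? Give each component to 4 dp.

τ = (-0.1100, 0.0800, -0.1700)

Δω = ω₁−ω₀ = (-0.08771429, 0.05100000, -0.14433333)
precession coupling = (0.0128, -0.0016, 0.0032)
τ = I·(Δω/dt) + ω₀×(Iω₀) = (-0.1100, 0.0800, -0.1700)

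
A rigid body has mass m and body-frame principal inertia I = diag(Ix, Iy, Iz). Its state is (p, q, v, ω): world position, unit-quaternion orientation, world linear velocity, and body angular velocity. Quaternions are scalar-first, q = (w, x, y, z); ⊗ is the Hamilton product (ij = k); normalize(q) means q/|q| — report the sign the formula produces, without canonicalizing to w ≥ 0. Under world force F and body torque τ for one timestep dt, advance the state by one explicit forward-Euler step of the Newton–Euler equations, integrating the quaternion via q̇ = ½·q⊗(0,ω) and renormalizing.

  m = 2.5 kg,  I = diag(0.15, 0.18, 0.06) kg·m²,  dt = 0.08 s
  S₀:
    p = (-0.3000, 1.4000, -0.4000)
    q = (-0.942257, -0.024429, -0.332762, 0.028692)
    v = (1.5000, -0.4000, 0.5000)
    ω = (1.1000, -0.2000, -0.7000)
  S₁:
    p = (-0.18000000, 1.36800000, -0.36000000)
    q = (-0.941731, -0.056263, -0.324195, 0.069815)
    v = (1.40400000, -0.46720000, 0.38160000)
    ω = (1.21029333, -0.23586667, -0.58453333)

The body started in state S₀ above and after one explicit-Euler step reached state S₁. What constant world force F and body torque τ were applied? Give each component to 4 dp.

Δω = ω₁−ω₀ = (0.11029333, -0.03586667, 0.11546667)
gyro term ω₀×Iω₀ = (-0.0168, -0.0693, -0.0066)
applied torque τ = (0.1900, -0.1500, 0.0800)
v₁ − v₀ = (-0.09600000, -0.06720000, -0.11840000)
m·(v₁−v₀)/dt = (-3.0000, -2.1000, -3.7000)

F = (-3.0000, -2.1000, -3.7000)
τ = (0.1900, -0.1500, 0.0800)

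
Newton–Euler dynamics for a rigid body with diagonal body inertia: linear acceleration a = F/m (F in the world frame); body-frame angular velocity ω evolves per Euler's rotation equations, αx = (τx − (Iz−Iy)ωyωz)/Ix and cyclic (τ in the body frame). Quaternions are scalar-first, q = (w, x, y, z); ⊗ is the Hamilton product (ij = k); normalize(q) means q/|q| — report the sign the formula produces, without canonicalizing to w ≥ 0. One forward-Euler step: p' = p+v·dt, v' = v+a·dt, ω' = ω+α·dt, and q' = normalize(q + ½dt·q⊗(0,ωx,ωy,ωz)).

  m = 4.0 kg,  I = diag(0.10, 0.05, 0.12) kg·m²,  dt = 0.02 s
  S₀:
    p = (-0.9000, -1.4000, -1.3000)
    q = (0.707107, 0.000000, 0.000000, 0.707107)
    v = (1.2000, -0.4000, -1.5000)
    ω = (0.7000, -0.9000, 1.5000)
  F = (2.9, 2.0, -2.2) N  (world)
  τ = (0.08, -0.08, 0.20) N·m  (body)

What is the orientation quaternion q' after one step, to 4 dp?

Hamilton product q⊗(0,ω) = (-1.0606605, 1.1313712, -0.1414214, 1.0606605)
q' = normalize(q + ½dt·q⊗(0,ω)) = (0.6964, 0.0113, -0.0014, 0.7176)

q' = (0.6964, 0.0113, -0.0014, 0.7176)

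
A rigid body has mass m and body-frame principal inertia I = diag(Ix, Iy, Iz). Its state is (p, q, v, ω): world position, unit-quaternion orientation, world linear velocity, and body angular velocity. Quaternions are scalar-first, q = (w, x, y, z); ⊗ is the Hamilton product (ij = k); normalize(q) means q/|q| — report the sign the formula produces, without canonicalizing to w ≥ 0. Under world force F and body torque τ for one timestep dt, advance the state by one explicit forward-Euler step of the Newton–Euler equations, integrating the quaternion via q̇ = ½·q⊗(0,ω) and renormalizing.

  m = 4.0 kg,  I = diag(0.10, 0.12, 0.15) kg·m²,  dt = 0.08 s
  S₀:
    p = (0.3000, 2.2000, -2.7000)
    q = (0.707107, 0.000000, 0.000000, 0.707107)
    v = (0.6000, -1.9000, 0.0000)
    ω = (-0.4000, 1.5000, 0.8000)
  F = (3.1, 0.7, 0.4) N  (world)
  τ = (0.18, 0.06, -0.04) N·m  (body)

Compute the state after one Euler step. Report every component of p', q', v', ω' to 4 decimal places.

(τ − ω×Iω)/I = (1.4400, 0.3667, -0.1867)
ω' = ω + α·dt = (-0.2848, 1.5293, 0.7851)
q⊗(0,ω) = (-0.5656856, -1.3435033, 0.7778177, 0.5656856)
q + ½dt·q⊗(0,ω), renormalized = (0.6828, -0.0536, 0.0310, 0.7280)
linear accel F/m = (0.7750, 0.1750, 0.1000)
new position p' = (0.3480, 2.0480, -2.7000)
v' = v + a·dt = (0.6620, -1.8860, 0.0080)

p' = (0.3480, 2.0480, -2.7000)
q' = (0.6828, -0.0536, 0.0310, 0.7280)
v' = (0.6620, -1.8860, 0.0080)
ω' = (-0.2848, 1.5293, 0.7851)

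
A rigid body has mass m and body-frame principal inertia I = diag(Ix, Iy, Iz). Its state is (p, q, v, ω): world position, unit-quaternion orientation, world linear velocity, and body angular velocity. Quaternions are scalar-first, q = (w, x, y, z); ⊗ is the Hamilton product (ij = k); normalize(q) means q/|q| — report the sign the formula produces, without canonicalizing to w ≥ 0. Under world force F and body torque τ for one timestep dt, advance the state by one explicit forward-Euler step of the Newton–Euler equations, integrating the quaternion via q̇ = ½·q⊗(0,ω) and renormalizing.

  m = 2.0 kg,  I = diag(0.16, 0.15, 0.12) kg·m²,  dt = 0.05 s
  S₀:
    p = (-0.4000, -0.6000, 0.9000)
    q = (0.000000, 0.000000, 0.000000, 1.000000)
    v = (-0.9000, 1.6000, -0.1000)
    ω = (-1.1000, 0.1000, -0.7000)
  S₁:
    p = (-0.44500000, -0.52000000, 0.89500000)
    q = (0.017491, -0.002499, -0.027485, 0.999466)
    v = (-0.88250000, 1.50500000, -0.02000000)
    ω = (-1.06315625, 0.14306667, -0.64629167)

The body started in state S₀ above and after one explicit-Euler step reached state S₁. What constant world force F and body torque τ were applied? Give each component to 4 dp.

F = (0.7000, -3.8000, 3.2000)
τ = (0.1200, 0.1600, 0.1300)

rate change Δω = (0.03684375, 0.04306667, 0.05370833)
ω₀×(Iω₀) = (0.0021, 0.0308, 0.0011)
τ = I·(Δω/dt) + ω₀×(Iω₀) = (0.1200, 0.1600, 0.1300)
v₁ − v₀ = (0.01750000, -0.09500000, 0.08000000)
m·(v₁−v₀)/dt = (0.7000, -3.8000, 3.2000)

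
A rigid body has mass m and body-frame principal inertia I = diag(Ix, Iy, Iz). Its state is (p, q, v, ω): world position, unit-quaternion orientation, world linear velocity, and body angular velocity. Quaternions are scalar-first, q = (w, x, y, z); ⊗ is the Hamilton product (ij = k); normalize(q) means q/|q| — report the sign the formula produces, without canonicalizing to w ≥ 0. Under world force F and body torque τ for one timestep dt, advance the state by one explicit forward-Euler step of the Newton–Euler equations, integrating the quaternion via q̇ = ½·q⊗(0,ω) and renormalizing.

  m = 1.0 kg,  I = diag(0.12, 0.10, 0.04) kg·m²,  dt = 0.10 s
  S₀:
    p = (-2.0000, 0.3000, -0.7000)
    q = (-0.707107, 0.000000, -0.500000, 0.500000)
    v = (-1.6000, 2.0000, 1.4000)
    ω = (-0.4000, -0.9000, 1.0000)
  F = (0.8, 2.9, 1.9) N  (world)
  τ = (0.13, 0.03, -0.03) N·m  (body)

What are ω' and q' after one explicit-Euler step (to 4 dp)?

ω' = (-0.3367, -0.8380, 0.9430)
q' = (-0.7528, 0.0116, -0.4770, 0.4535)

α = I⁻¹(τ − ω×Iω) = (0.6333, 0.6200, -0.5700)
ω' = ω + α·dt = (-0.3367, -0.8380, 0.9430)
2q̇ = q⊗(0,ω) = (-0.9500000, 0.2328428, 0.4363963, -0.9071070)
q + ½dt·q⊗(0,ω), renormalized = (-0.7528, 0.0116, -0.4770, 0.4535)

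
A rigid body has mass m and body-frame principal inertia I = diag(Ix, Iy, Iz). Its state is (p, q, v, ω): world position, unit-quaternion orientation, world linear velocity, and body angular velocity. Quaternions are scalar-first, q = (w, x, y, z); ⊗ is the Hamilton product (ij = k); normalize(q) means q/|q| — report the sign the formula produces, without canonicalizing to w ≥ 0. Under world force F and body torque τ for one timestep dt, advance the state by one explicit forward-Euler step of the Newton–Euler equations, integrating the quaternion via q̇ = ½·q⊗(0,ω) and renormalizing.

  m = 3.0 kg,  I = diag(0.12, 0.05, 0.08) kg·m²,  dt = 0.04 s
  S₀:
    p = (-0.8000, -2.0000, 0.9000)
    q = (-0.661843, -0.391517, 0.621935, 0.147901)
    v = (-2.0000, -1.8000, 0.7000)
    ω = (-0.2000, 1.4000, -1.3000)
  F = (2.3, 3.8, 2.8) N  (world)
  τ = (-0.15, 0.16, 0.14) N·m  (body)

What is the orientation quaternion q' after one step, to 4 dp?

q' = (-0.6765, -0.4089, 0.5922, 0.1565)

q⊗(0,ω) = (-0.7567411, -0.8832083, -1.4651325, 0.4366591)
updated quaternion q' = (-0.6765, -0.4089, 0.5922, 0.1565)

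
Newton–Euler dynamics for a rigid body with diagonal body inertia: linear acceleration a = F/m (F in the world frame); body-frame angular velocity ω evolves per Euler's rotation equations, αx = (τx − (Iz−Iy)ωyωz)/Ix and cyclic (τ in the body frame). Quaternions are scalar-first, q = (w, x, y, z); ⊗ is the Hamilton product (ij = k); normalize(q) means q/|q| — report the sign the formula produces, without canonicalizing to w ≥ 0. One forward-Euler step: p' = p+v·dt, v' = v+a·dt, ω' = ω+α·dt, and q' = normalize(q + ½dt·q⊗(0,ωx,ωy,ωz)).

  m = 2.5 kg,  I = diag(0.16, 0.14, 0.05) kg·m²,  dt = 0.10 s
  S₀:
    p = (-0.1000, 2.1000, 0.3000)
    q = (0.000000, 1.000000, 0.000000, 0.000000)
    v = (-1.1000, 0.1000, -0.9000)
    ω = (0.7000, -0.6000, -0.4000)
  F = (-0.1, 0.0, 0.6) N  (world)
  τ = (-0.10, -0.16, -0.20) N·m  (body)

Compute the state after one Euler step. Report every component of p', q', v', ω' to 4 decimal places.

p + v·dt = (-0.2100, 2.1100, 0.2100)
v' = v + a·dt = (-1.1040, 0.1000, -0.8760)
ω×(Iω) gyroscopic = (-0.0216, -0.0308, 0.0084)
(τ − ω×Iω)/I = (-0.4900, -0.9229, -4.1680)
new body rate ω' = (0.6510, -0.6923, -0.8168)
Hamilton product q⊗(0,ω) = (-0.7000000, 0.0000000, 0.4000000, -0.6000000)
q + ½dt·q⊗(0,ω), renormalized = (-0.0350, 0.9987, 0.0200, -0.0300)

p' = (-0.2100, 2.1100, 0.2100)
q' = (-0.0350, 0.9987, 0.0200, -0.0300)
v' = (-1.1040, 0.1000, -0.8760)
ω' = (0.6510, -0.6923, -0.8168)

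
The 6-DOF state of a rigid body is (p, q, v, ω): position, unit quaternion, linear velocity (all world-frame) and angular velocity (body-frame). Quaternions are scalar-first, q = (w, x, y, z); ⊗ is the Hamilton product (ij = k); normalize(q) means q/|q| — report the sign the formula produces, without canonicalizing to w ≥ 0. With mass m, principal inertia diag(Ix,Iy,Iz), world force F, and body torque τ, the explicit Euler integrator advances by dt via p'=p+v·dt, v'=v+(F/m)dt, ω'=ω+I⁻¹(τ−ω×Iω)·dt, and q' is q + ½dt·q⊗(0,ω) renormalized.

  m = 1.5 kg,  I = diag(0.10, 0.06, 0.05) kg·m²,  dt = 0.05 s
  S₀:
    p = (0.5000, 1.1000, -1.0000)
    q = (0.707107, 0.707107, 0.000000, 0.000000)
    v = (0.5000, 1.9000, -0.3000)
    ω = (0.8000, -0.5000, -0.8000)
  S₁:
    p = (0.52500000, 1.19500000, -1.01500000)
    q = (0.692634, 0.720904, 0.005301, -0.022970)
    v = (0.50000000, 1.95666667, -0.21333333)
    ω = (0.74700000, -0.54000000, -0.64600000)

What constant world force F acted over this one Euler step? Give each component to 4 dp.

F = (0.0000, 1.7000, 2.6000)

Δv = v₁−v₀ = (0.00000000, 0.05666667, 0.08666667)
m·(v₁−v₀)/dt = (0.0000, 1.7000, 2.6000)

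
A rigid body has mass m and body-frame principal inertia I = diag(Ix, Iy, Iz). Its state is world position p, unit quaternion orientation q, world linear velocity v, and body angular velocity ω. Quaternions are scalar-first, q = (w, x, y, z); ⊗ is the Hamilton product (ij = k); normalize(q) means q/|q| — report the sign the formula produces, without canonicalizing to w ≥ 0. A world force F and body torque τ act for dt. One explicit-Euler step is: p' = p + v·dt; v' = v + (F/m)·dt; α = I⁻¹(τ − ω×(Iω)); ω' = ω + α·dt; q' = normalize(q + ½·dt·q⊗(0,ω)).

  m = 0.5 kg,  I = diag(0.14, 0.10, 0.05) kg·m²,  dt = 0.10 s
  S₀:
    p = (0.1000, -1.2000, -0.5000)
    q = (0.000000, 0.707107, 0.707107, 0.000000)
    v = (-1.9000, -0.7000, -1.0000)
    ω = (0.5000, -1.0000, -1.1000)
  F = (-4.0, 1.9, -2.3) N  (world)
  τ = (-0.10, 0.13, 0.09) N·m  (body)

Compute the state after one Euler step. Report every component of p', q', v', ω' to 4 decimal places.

p' = (-0.0900, -1.2700, -0.6000)
q' = (0.0176, 0.6662, 0.7437, -0.0529)
v' = (-2.7000, -0.3200, -1.4600)
ω' = (0.4679, -0.8205, -0.9600)

a = (-8.0000, 3.8000, -4.6000)
p' = p + v·dt = (-0.0900, -1.2700, -0.6000)
new velocity v' = (-2.7000, -0.3200, -1.4600)
precession coupling ω×(Iω) = (-0.0550, -0.0495, 0.0200)
α = I⁻¹(τ − ω×Iω) = (-0.3214, 1.7950, 1.4000)
ω + α·dt = (0.4679, -0.8205, -0.9600)
q⊗(0,ω) = (0.3535535, -0.7778177, 0.7778177, -1.0606605)
q + ½dt·q⊗(0,ω), renormalized = (0.0176, 0.6662, 0.7437, -0.0529)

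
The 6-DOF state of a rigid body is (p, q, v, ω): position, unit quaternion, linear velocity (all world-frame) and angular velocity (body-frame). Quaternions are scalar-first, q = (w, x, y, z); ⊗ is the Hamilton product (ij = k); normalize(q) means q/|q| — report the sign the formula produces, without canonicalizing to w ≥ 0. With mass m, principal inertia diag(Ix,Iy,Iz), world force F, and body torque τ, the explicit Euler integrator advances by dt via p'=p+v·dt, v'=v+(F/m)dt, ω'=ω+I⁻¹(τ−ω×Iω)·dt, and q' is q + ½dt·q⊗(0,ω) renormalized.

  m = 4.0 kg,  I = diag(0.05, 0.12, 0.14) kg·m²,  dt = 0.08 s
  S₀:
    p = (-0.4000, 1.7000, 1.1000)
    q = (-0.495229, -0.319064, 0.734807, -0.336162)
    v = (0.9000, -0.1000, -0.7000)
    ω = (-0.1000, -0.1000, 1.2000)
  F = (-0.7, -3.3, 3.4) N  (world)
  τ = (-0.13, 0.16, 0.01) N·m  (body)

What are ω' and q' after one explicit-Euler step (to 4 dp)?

precession coupling ω×(Iω) = (-0.0024, 0.0108, 0.0007)
(τ − ω×Iω)/I = (-2.5520, 1.2433, 0.0664)
new body rate ω' = (-0.3042, -0.0005, 1.2053)
2q̇ = q⊗(0,ω) = (0.4449687, 0.8976751, 0.4660159, -0.4888877)
updated quaternion q' = (-0.4769, -0.2828, 0.7526, -0.3553)

ω' = (-0.3042, -0.0005, 1.2053)
q' = (-0.4769, -0.2828, 0.7526, -0.3553)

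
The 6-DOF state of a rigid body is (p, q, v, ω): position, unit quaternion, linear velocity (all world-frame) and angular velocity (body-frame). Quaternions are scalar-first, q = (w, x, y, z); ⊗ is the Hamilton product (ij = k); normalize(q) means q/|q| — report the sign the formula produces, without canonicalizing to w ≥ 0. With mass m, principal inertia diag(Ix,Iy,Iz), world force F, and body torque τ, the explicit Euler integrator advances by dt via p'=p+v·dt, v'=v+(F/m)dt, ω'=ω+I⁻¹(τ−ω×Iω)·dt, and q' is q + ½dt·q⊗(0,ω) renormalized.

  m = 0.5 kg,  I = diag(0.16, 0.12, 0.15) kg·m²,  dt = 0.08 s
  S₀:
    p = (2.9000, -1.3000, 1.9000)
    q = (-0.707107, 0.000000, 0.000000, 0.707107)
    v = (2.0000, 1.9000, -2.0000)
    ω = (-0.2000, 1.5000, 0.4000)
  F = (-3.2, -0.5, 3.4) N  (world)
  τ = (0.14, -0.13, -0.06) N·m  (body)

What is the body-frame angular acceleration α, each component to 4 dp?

ω×(Iω) gyroscopic = (0.0180, -0.0008, 0.0120)
α = I⁻¹(τ − ω×Iω) = (0.7625, -1.0767, -0.4800)

α = (0.7625, -1.0767, -0.4800)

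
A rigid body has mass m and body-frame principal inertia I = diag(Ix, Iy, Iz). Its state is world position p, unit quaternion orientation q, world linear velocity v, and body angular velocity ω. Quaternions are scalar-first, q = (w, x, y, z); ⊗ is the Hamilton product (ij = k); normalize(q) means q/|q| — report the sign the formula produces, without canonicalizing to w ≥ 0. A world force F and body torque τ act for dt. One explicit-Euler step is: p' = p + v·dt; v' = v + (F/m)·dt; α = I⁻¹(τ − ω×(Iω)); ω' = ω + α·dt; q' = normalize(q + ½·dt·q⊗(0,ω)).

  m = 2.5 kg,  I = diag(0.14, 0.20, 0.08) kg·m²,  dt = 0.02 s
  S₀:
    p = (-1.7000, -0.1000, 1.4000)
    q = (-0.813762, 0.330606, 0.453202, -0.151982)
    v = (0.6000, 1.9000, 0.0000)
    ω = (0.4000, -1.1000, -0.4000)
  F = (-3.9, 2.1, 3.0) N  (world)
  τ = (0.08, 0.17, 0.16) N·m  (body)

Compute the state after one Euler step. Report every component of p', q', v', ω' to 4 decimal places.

p' = (-1.6880, -0.0620, 1.4000)
q' = (-0.8106, 0.3238, 0.4628, -0.1542)
v' = (0.5688, 1.9168, 0.0240)
ω' = (0.4190, -1.0820, -0.3534)

gyro term ω×Iω = (-0.0528, -0.0096, -0.0264)
α = I⁻¹(τ − ω×Iω) = (0.9486, 0.8980, 2.3300)
new body rate ω' = (0.4190, -1.0820, -0.3534)
Hamilton product q⊗(0,ω) = (0.3054870, -0.6739658, 0.9665878, -0.2194426)
q' = normalize(q + ½dt·q⊗(0,ω)) = (-0.8106, 0.3238, 0.4628, -0.1542)
linear accel F/m = (-1.5600, 0.8400, 1.2000)
p + v·dt = (-1.6880, -0.0620, 1.4000)
v' = v + a·dt = (0.5688, 1.9168, 0.0240)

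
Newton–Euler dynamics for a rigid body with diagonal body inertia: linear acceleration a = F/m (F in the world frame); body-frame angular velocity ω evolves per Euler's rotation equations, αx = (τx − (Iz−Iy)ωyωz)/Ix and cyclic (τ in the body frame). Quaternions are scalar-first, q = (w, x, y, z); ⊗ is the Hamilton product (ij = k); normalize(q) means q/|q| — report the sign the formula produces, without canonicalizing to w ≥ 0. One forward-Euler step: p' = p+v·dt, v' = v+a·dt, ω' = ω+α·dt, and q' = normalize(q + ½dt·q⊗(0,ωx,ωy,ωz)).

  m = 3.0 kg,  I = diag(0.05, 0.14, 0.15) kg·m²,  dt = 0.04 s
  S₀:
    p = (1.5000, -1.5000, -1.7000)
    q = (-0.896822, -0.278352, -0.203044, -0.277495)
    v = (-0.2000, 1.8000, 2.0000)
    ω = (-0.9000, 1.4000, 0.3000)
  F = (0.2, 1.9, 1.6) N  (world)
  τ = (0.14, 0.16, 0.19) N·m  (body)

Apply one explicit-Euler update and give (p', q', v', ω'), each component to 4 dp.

a = (0.0667, 0.6333, 0.5333)
p + v·dt = (1.4920, -1.4280, -1.6200)
v' = v + a·dt = (-0.1973, 1.8253, 2.0213)
ω×(Iω) gyroscopic = (0.0042, 0.0270, -0.1134)
α = I⁻¹(τ − ω×Iω) = (2.7160, 0.9500, 2.0227)
ω + α·dt = (-0.7914, 1.4380, 0.3809)
2q̇ = q⊗(0,ω) = (0.1169933, 1.1347196, -0.9222997, -0.8414790)
q + ½dt·q⊗(0,ω), renormalized = (-0.8940, -0.2555, -0.2214, -0.2942)

p' = (1.4920, -1.4280, -1.6200)
q' = (-0.8940, -0.2555, -0.2214, -0.2942)
v' = (-0.1973, 1.8253, 2.0213)
ω' = (-0.7914, 1.4380, 0.3809)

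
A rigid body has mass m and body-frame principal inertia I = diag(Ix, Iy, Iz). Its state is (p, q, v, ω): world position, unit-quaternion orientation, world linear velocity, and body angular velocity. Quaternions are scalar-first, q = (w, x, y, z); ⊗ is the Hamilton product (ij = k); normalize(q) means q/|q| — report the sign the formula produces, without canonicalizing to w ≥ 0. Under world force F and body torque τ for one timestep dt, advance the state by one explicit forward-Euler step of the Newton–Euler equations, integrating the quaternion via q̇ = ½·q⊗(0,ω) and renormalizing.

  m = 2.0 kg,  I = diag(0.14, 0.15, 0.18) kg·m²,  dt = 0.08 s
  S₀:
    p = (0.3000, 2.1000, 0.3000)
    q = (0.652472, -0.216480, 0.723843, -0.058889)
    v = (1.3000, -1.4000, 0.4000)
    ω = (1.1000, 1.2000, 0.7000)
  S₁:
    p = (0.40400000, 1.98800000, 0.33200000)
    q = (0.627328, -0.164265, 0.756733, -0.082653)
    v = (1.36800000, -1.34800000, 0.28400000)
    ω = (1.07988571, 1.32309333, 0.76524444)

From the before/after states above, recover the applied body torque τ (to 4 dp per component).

τ = (-0.0100, 0.2000, 0.1600)

Δω = ω₁−ω₀ = (-0.02011429, 0.12309333, 0.06524444)
ω₀×(Iω₀) = (0.0252, -0.0308, 0.0132)
I·α + gyro = (-0.0100, 0.2000, 0.1600)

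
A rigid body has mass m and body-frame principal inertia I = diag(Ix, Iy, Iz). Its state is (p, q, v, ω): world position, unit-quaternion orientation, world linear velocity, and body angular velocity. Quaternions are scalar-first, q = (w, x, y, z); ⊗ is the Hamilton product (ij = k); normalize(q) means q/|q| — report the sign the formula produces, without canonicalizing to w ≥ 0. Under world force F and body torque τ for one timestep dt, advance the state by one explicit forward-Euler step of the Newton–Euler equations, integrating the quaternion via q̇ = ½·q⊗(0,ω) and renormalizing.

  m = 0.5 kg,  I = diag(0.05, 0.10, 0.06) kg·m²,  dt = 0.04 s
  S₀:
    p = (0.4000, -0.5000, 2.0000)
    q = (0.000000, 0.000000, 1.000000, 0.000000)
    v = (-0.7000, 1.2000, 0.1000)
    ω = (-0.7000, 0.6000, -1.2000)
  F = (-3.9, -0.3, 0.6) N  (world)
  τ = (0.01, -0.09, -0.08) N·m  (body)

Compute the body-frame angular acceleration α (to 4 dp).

α = (-0.3760, -0.8160, -0.9833)

gyro term ω×Iω = (0.0288, -0.0084, -0.0210)
α = I⁻¹(τ − ω×Iω) = (-0.3760, -0.8160, -0.9833)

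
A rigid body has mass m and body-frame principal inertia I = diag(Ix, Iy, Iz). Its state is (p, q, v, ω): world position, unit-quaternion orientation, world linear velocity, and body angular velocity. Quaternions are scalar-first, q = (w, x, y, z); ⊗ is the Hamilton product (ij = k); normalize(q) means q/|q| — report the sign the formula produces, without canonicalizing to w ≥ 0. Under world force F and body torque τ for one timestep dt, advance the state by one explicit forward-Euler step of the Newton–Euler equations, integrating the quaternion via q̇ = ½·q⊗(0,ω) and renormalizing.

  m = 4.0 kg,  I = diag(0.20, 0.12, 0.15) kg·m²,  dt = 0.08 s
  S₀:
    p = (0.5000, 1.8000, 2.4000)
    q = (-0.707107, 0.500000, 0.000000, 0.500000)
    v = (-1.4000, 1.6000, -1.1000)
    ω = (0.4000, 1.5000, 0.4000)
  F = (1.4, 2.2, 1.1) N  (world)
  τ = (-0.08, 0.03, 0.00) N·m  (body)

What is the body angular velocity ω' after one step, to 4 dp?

ω' = (0.3608, 1.5147, 0.4256)

gyro term ω×Iω = (0.0180, 0.0080, -0.0480)
(τ − ω×Iω)/I = (-0.4900, 0.1833, 0.3200)
ω + α·dt = (0.3608, 1.5147, 0.4256)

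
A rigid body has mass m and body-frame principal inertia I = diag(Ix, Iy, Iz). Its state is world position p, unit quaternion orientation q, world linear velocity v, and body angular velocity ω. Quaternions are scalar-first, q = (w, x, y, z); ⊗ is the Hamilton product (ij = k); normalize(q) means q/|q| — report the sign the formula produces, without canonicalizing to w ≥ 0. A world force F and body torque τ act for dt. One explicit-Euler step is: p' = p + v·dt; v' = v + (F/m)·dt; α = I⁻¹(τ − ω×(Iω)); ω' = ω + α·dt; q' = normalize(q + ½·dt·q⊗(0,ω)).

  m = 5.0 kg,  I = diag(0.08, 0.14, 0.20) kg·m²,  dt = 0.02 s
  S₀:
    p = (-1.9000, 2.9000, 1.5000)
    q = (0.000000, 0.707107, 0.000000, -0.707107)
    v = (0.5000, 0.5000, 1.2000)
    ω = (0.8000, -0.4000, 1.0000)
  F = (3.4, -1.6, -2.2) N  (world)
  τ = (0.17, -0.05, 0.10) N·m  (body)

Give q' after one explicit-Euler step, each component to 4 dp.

q' = (0.0014, 0.7042, -0.0127, -0.7099)

q⊗(0,ω) = (0.1414214, -0.2828428, -1.2727926, -0.2828428)
q' = normalize(q + ½dt·q⊗(0,ω)) = (0.0014, 0.7042, -0.0127, -0.7099)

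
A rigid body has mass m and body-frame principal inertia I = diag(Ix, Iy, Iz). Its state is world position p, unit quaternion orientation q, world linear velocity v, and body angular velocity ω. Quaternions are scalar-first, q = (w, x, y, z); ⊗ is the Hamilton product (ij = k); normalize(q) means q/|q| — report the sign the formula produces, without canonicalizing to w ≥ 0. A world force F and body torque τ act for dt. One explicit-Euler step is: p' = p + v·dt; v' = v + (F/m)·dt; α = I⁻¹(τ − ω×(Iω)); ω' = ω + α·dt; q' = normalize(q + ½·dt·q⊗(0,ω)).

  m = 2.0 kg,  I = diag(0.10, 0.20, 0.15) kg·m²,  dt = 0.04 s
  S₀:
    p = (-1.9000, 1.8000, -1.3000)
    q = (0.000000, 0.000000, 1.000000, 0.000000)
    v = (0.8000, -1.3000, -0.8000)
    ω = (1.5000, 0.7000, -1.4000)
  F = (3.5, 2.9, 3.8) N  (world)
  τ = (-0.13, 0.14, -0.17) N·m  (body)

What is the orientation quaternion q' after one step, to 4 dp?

q⊗(0,ω) = (-0.7000000, -1.4000000, 0.0000000, -1.5000000)
updated quaternion q' = (-0.0140, -0.0280, 0.9991, -0.0300)

q' = (-0.0140, -0.0280, 0.9991, -0.0300)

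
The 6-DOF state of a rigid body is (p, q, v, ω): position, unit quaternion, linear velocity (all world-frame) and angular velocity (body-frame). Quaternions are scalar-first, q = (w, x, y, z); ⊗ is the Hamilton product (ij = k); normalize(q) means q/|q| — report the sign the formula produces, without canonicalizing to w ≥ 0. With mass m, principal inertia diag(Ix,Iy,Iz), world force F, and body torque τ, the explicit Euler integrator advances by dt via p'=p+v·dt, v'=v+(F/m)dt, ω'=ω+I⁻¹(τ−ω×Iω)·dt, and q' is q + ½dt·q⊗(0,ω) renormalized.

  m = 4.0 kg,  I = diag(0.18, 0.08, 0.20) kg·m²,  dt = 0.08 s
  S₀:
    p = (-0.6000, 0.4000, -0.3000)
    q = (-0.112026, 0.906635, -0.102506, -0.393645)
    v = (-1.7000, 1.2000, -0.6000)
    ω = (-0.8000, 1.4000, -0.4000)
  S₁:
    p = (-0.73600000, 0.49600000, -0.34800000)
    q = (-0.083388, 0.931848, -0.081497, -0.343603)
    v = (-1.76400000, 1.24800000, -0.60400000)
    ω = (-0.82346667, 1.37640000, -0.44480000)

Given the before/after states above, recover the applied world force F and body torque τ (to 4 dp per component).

F = (-3.2000, 2.4000, -0.2000)
τ = (-0.1200, -0.0300, 0.0000)

v₁ − v₀ = (-0.06400000, 0.04800000, -0.00400000)
applied force F = (-3.2000, 2.4000, -0.2000)
Δω = ω₁−ω₀ = (-0.02346667, -0.02360000, -0.04480000)
τ = I·(Δω/dt) + ω₀×(Iω₀) = (-0.1200, -0.0300, 0.0000)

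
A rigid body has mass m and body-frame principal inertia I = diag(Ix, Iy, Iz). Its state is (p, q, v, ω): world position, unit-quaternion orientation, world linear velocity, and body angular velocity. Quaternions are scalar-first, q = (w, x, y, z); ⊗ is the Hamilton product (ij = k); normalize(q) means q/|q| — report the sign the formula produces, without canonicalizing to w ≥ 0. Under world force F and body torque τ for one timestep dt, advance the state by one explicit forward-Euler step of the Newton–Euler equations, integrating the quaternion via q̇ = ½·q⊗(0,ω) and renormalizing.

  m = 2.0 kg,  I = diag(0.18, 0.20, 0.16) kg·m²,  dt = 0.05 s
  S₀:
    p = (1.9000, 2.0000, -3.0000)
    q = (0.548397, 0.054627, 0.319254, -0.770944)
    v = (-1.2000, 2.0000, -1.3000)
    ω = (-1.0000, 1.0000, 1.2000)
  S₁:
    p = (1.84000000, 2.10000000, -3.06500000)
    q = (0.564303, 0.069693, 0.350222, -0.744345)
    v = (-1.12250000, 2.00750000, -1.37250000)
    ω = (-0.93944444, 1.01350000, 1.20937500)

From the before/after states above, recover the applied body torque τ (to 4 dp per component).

τ = (0.1700, 0.0300, 0.0100)

rate change Δω = (0.06055556, 0.01350000, 0.00937500)
precession coupling = (-0.0480, -0.0240, -0.0200)
applied torque τ = (0.1700, 0.0300, 0.0100)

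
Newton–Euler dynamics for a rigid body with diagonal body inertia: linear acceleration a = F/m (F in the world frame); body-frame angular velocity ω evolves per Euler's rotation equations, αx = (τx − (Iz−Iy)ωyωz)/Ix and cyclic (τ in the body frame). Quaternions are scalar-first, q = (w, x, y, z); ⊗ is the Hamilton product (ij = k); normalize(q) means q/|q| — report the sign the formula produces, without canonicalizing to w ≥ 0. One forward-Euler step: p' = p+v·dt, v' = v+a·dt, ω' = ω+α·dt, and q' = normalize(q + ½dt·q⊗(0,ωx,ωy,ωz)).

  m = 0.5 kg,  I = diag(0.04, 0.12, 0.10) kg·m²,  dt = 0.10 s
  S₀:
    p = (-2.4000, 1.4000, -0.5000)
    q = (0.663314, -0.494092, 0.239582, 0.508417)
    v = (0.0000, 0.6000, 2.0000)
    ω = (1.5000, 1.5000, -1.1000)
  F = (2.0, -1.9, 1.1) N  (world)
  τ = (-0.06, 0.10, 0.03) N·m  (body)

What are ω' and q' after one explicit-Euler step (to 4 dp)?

ω' = (1.2675, 1.5008, -1.2500)
q' = (0.7053, -0.4922, 0.2982, 0.4140)

α = I⁻¹(τ − ω×Iω) = (-2.3250, 0.0083, -1.5000)
new body rate ω' = (1.2675, 1.5008, -1.2500)
Hamilton product q⊗(0,ω) = (0.9410237, -0.0311947, 1.2140953, -1.8301564)
updated quaternion q' = (0.7053, -0.4922, 0.2982, 0.4140)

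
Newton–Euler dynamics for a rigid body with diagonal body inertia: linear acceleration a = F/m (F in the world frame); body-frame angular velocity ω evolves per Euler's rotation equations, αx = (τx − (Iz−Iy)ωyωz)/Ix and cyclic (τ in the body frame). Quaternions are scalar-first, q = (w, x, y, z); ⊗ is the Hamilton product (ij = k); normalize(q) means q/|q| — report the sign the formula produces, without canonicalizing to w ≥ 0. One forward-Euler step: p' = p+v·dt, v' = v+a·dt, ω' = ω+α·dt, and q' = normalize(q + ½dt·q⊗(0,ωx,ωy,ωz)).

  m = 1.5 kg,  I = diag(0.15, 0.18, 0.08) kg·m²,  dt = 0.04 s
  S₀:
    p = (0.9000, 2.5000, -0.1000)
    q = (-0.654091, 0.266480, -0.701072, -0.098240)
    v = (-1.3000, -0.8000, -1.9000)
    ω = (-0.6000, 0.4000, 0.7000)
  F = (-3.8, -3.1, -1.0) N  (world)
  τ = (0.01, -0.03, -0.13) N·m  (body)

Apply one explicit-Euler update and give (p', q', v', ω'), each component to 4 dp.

p' = (0.8480, 2.4680, -0.1760)
q' = (-0.6438, 0.2652, -0.7087, -0.1137)
v' = (-1.4013, -0.8827, -1.9267)
ω' = (-0.5899, 0.3999, 0.6386)

linear accel F/m = (-2.5333, -2.0667, -0.6667)
p + v·dt = (0.8480, 2.4680, -0.1760)
v' = v + a·dt = (-1.4013, -0.8827, -1.9267)
α = I⁻¹(τ − ω×Iω) = (0.2533, -0.0033, -1.5350)
ω' = ω + α·dt = (-0.5899, 0.3999, 0.6386)
Hamilton product q⊗(0,ω) = (0.5090848, -0.0589998, -0.3892284, -0.7719149)
updated quaternion q' = (-0.6438, 0.2652, -0.7087, -0.1137)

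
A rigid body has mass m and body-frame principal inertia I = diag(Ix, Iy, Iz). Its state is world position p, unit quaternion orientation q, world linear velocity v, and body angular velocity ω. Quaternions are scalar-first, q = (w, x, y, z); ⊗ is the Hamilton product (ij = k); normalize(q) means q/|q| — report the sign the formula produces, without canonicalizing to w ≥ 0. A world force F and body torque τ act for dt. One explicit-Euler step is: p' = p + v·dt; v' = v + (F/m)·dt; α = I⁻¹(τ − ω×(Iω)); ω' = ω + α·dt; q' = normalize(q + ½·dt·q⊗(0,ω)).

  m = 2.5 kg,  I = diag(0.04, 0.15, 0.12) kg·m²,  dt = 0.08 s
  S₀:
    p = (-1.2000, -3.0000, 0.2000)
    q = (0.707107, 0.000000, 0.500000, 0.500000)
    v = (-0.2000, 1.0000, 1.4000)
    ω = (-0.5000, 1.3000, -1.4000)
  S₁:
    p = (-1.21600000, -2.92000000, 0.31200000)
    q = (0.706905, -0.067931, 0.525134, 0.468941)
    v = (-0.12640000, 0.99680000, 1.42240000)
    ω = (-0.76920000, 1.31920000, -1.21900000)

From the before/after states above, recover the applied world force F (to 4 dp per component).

F = (2.3000, -0.1000, 0.7000)

v₁ − v₀ = (0.07360000, -0.00320000, 0.02240000)
F = m·Δv/dt = (2.3000, -0.1000, 0.7000)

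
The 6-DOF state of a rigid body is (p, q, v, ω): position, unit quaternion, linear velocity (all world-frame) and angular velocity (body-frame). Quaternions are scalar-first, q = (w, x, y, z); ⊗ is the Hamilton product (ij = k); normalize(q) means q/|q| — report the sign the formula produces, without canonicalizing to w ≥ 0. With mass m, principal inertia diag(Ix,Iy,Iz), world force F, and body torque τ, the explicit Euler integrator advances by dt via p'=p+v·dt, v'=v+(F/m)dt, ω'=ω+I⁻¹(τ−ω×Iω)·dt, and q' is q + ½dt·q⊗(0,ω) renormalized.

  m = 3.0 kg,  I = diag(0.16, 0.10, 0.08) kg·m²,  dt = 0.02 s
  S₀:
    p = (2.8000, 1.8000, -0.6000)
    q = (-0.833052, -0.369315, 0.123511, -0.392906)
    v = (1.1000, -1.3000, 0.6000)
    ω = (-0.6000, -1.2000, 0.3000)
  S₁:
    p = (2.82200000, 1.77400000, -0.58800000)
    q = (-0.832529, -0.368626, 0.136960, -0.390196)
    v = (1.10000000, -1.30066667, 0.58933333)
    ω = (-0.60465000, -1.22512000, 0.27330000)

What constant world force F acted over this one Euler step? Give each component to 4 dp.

F = (0.0000, -0.1000, -1.6000)

v₁ − v₀ = (0.00000000, -0.00066667, -0.01066667)
m·(v₁−v₀)/dt = (0.0000, -0.1000, -1.6000)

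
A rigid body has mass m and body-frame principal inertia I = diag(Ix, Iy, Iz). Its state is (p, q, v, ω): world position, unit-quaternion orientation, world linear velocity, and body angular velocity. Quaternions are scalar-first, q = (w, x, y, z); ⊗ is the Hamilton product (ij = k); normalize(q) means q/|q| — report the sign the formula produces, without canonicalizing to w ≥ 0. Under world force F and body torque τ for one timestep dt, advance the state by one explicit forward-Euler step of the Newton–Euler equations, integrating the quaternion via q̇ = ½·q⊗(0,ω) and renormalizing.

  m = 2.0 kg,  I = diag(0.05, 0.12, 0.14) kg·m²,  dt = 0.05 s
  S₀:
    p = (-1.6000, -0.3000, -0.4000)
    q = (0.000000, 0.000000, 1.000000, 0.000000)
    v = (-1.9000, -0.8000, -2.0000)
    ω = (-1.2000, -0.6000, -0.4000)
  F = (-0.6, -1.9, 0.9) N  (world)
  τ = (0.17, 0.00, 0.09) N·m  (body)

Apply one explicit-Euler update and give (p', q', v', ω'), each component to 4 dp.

p' = (-1.6950, -0.3400, -0.5000)
q' = (0.0150, -0.0100, 0.9994, 0.0300)
v' = (-1.9150, -0.8475, -1.9775)
ω' = (-1.0348, -0.5820, -0.3859)

new position p' = (-1.6950, -0.3400, -0.5000)
new velocity v' = (-1.9150, -0.8475, -1.9775)
(τ − ω×Iω)/I = (3.3040, 0.3600, 0.2829)
new body rate ω' = (-1.0348, -0.5820, -0.3859)
2q̇ = q⊗(0,ω) = (0.6000000, -0.4000000, 0.0000000, 1.2000000)
q' = normalize(q + ½dt·q⊗(0,ω)) = (0.0150, -0.0100, 0.9994, 0.0300)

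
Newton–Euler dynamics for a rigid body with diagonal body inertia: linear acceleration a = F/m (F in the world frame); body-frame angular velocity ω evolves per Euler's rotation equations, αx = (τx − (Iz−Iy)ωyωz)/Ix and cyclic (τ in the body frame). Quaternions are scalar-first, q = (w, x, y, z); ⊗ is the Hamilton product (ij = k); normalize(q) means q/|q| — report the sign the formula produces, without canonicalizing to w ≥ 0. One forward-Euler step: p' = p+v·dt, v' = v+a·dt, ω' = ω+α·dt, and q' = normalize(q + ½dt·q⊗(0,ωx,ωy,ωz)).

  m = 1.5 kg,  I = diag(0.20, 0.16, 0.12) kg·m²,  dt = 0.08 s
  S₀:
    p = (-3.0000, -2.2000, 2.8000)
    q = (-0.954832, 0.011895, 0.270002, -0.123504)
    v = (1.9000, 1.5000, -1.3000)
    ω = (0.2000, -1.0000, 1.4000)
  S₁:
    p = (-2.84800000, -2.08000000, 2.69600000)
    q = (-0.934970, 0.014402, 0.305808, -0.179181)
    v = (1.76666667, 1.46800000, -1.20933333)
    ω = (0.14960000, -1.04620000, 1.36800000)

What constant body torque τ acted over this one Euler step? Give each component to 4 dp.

τ = (-0.0700, -0.0700, -0.0400)

ω₁ − ω₀ = (-0.05040000, -0.04620000, -0.03200000)
I·α + gyro = (-0.0700, -0.0700, -0.0400)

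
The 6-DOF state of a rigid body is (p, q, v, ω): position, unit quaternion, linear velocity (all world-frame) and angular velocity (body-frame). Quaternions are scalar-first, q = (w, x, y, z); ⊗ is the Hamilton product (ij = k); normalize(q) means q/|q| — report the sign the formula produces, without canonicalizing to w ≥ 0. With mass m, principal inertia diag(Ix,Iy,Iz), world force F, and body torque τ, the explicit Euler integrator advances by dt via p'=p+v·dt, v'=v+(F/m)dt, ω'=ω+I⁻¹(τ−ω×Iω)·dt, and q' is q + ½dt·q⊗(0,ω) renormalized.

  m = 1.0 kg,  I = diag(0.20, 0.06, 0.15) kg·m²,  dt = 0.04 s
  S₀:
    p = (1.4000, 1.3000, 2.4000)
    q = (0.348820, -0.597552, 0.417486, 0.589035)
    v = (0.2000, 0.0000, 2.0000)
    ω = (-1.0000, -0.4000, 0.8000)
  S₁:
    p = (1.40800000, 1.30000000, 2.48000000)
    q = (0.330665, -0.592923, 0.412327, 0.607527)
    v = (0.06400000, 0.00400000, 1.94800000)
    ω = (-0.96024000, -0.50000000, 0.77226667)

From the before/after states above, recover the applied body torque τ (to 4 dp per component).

τ = (0.1700, -0.1900, -0.1600)

ω₁ − ω₀ = (0.03976000, -0.10000000, -0.02773333)
gyro term ω₀×Iω₀ = (-0.0288, -0.0400, -0.0560)
I·α + gyro = (0.1700, -0.1900, -0.1600)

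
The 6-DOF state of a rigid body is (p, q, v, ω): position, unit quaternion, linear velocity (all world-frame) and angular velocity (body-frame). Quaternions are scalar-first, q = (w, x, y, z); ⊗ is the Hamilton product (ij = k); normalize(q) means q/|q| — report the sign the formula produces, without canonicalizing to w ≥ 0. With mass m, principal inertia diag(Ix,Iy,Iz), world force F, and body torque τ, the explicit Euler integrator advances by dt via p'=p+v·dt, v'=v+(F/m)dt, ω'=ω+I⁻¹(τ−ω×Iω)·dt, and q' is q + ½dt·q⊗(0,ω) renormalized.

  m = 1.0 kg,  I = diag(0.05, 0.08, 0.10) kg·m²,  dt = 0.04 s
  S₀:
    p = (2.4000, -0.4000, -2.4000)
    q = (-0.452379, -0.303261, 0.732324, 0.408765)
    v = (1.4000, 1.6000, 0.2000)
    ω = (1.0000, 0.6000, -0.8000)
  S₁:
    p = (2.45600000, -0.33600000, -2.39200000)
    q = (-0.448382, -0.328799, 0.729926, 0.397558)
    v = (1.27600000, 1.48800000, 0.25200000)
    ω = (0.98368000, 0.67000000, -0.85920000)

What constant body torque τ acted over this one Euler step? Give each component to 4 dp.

rate change Δω = (-0.01632000, 0.07000000, -0.05920000)
I·α + gyro = (-0.0300, 0.1800, -0.1300)

τ = (-0.0300, 0.1800, -0.1300)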